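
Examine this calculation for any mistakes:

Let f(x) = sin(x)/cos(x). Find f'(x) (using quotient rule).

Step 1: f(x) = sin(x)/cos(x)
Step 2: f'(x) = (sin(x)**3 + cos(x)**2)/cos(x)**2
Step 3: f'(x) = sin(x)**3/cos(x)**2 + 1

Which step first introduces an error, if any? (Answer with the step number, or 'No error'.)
Step 2

Step 2 is incorrect due to a wrong exponent.
The step shows: (sin(x)**3 + cos(x)**2)/cos(x)**2
The correct value should be: (sin(x)**2 + cos(x)**2)/cos(x)**2

Explanation: The exponent 2 on sin(x) was incorrectly written as 3: the term (sin(x)**2 + cos(x)**2)/cos(x)**2 was incorrectly written as (sin(x)**3 + cos(x)**2)/cos(x)**2
The later steps are derived from this incorrect expression, so the error originates in Step 2.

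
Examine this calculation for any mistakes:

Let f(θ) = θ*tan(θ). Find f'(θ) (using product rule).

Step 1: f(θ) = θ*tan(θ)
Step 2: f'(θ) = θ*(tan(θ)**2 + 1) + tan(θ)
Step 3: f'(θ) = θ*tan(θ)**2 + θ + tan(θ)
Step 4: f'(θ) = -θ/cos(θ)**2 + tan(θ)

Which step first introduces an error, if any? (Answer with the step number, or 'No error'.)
Step 4

Step 4 is incorrect due to a sign flip.
The step shows: -θ/cos(θ)**2 + tan(θ)
The correct value should be: θ/cos(θ)**2 + tan(θ)

Explanation: The sign of one term was flipped: the term θ/cos(θ)**2 was incorrectly written as -θ/cos(θ)**2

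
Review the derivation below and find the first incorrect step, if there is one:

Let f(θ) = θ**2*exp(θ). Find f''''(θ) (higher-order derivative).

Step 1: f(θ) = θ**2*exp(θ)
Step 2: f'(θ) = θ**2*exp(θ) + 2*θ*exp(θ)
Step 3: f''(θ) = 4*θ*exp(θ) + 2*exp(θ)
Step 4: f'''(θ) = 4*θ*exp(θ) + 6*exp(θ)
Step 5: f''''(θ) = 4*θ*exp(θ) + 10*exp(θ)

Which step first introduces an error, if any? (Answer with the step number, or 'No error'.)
Step 3

Step 3 is incorrect due to a dropped term.
The step shows: 4*θ*exp(θ) + 2*exp(θ)
The correct value should be: θ**2*exp(θ) + 4*θ*exp(θ) + 2*exp(θ)

Explanation: A term was dropped: the term θ**2*exp(θ) was incorrectly omitted
The later steps are derived from this incorrect expression, so the error originates in Step 3.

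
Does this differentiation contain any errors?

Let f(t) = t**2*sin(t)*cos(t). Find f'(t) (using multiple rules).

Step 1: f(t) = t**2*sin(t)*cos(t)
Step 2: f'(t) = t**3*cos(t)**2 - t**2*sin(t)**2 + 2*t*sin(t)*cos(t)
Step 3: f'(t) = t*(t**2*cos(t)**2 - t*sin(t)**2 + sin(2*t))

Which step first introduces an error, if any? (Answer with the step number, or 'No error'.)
Step 2

Step 2 is incorrect due to a wrong exponent.
The step shows: t**3*cos(t)**2 - t**2*sin(t)**2 + 2*t*sin(t)*cos(t)
The correct value should be: -t**2*sin(t)**2 + t**2*cos(t)**2 + 2*t*sin(t)*cos(t)

Explanation: The exponent 2 on t was incorrectly written as 3: the term t**2*cos(t)**2 was incorrectly written as t**3*cos(t)**2
The later steps are derived from this incorrect expression, so the error originates in Step 2.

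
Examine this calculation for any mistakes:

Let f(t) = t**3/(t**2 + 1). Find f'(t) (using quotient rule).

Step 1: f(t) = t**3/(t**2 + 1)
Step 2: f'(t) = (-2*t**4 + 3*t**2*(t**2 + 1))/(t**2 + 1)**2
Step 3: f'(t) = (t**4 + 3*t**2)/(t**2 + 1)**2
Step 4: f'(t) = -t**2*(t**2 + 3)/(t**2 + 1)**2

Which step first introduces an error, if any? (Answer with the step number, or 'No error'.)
Step 4

Step 4 is incorrect due to a sign flip.
The step shows: -t**2*(t**2 + 3)/(t**2 + 1)**2
The correct value should be: t**2*(t**2 + 3)/(t**2 + 1)**2

Explanation: The sign of the whole expression was flipped: the term t**2*(t**2 + 3)/(t**2 + 1)**2 was incorrectly written as -t**2*(t**2 + 3)/(t**2 + 1)**2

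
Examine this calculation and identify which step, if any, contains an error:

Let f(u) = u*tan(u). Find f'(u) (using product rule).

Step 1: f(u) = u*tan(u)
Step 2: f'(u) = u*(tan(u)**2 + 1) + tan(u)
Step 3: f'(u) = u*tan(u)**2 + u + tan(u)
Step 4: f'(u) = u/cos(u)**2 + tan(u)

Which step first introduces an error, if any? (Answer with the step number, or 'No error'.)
No error

All steps in this derivation are correct.
The final answer f'(u) = u/cos(u)**2 + tan(u) is valid.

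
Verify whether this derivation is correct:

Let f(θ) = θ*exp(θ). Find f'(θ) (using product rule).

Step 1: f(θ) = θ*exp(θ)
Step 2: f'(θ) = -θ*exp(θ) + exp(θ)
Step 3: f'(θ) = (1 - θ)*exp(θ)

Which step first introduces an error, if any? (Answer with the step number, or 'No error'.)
Step 2

Step 2 is incorrect due to a sign flip.
The step shows: -θ*exp(θ) + exp(θ)
The correct value should be: θ*exp(θ) + exp(θ)

Explanation: The sign of one term was flipped: the term θ*exp(θ) was incorrectly written as -θ*exp(θ)
The later steps are derived from this incorrect expression, so the error originates in Step 2.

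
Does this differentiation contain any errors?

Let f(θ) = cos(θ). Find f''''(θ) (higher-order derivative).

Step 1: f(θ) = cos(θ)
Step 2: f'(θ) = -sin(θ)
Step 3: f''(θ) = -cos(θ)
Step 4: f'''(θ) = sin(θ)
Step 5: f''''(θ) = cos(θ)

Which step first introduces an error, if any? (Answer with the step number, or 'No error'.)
No error

All steps in this derivation are correct.
The final answer f''''(θ) = cos(θ) is valid.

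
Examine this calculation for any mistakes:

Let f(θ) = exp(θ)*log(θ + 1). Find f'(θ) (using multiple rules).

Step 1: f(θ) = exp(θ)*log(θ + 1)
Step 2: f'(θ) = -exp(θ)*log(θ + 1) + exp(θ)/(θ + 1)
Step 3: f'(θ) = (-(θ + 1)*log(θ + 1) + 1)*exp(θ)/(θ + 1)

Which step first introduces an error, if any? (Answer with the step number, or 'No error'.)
Step 2

Step 2 is incorrect due to a sign flip.
The step shows: -exp(θ)*log(θ + 1) + exp(θ)/(θ + 1)
The correct value should be: exp(θ)*log(θ + 1) + exp(θ)/(θ + 1)

Explanation: The sign of one term was flipped: the term exp(θ)*log(θ + 1) was incorrectly written as -exp(θ)*log(θ + 1)
The later steps are derived from this incorrect expression, so the error originates in Step 2.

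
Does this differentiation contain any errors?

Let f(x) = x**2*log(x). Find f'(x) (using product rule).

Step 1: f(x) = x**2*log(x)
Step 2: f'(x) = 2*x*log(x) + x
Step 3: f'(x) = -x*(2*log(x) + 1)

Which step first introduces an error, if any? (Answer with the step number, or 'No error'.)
Step 3

Step 3 is incorrect due to a sign flip.
The step shows: -x*(2*log(x) + 1)
The correct value should be: x*(2*log(x) + 1)

Explanation: The sign of the whole expression was flipped: the term x*(2*log(x) + 1) was incorrectly written as -x*(2*log(x) + 1)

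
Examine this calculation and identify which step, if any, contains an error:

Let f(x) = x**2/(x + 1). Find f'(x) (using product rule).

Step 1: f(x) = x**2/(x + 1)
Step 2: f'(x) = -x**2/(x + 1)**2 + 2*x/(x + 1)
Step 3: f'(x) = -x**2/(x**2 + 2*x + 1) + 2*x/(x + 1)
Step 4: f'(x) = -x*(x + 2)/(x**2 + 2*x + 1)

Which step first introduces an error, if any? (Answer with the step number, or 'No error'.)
Step 4

Step 4 is incorrect due to a sign flip.
The step shows: -x*(x + 2)/(x**2 + 2*x + 1)
The correct value should be: x*(x + 2)/(x**2 + 2*x + 1)

Explanation: The sign of the whole expression was flipped: the term x*(x + 2)/(x**2 + 2*x + 1) was incorrectly written as -x*(x + 2)/(x**2 + 2*x + 1)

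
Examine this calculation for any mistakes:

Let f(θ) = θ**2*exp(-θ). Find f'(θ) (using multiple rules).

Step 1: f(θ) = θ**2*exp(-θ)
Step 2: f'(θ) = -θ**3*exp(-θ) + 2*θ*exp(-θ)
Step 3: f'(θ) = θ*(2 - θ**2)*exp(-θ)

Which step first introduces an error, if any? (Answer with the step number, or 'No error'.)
Step 2

Step 2 is incorrect due to a wrong exponent.
The step shows: -θ**3*exp(-θ) + 2*θ*exp(-θ)
The correct value should be: -θ**2*exp(-θ) + 2*θ*exp(-θ)

Explanation: The exponent 2 on θ was incorrectly written as 3: the term -θ**2*exp(-θ) was incorrectly written as -θ**3*exp(-θ)
The later steps are derived from this incorrect expression, so the error originates in Step 2.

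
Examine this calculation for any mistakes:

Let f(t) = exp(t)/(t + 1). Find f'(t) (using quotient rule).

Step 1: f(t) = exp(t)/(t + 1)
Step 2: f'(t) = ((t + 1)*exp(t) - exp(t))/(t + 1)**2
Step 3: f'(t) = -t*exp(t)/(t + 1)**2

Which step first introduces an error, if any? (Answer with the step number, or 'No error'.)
Step 3

Step 3 is incorrect due to a sign flip.
The step shows: -t*exp(t)/(t + 1)**2
The correct value should be: t*exp(t)/(t + 1)**2

Explanation: The sign of the whole expression was flipped: the term t*exp(t)/(t + 1)**2 was incorrectly written as -t*exp(t)/(t + 1)**2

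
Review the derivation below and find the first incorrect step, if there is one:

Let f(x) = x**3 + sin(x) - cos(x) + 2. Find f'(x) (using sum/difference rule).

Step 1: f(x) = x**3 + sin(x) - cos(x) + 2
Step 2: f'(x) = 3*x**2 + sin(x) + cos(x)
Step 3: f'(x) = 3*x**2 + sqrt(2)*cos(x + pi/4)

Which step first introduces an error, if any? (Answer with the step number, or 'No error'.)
Step 3

Step 3 is incorrect due to a wrong trig function.
The step shows: 3*x**2 + sqrt(2)*cos(x + pi/4)
The correct value should be: 3*x**2 + sqrt(2)*sin(x + pi/4)

Explanation: sin(x + pi/4) was incorrectly written as cos(x + pi/4): the term sqrt(2)*sin(x + pi/4) was incorrectly written as sqrt(2)*cos(x + pi/4)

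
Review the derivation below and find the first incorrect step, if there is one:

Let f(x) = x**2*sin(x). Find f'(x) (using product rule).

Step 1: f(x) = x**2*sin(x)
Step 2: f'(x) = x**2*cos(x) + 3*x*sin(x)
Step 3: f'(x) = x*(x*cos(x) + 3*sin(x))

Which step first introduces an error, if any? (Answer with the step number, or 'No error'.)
Step 2

Step 2 is incorrect due to a wrong coefficient.
The step shows: x**2*cos(x) + 3*x*sin(x)
The correct value should be: x**2*cos(x) + 2*x*sin(x)

Explanation: The coefficient 2 was incorrectly written as 3: the term 2*x*sin(x) was incorrectly written as 3*x*sin(x)
The later steps are derived from this incorrect expression, so the error originates in Step 2.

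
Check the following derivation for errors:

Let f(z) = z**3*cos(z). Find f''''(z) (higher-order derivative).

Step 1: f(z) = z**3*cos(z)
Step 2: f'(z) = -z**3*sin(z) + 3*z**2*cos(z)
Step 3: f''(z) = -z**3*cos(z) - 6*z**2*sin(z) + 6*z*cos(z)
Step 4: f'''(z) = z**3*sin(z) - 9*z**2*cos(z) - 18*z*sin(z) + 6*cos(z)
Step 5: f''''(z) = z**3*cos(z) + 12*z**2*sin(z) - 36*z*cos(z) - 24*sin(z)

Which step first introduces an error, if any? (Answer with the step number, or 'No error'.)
No error

All steps in this derivation are correct.
The final answer f''''(z) = z**3*cos(z) + 12*z**2*sin(z) - 36*z*cos(z) - 24*sin(z) is valid.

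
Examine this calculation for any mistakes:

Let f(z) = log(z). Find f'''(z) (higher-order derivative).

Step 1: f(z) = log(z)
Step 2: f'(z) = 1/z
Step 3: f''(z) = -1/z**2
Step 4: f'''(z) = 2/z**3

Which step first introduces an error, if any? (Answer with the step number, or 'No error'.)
No error

All steps in this derivation are correct.
The final answer f'''(z) = 2/z**3 is valid.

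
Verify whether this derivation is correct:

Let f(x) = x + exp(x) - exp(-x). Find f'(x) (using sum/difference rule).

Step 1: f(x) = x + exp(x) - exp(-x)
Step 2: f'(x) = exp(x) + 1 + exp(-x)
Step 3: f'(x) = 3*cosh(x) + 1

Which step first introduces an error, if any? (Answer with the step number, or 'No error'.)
Step 3

Step 3 is incorrect due to a wrong coefficient.
The step shows: 3*cosh(x) + 1
The correct value should be: 2*cosh(x) + 1

Explanation: The coefficient 2 was incorrectly written as 3: the term 2*cosh(x) was incorrectly written as 3*cosh(x)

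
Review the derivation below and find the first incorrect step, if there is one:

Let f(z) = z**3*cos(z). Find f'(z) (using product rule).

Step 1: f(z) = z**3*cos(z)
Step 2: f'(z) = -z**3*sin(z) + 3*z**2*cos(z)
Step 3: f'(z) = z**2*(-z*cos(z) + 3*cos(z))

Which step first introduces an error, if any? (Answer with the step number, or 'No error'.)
Step 3

Step 3 is incorrect due to a wrong trig function.
The step shows: z**2*(-z*cos(z) + 3*cos(z))
The correct value should be: z**2*(-z*sin(z) + 3*cos(z))

Explanation: sin(z) was incorrectly written as cos(z): the term z**2*(-z*sin(z) + 3*cos(z)) was incorrectly written as z**2*(-z*cos(z) + 3*cos(z))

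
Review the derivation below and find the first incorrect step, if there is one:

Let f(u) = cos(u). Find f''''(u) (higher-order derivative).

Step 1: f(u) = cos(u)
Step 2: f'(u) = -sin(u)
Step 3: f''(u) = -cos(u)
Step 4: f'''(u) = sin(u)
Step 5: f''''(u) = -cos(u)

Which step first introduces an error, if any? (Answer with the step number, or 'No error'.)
Step 5

Step 5 is incorrect due to a sign flip.
The step shows: -cos(u)
The correct value should be: cos(u)

Explanation: The sign of the whole expression was flipped: the term cos(u) was incorrectly written as -cos(u)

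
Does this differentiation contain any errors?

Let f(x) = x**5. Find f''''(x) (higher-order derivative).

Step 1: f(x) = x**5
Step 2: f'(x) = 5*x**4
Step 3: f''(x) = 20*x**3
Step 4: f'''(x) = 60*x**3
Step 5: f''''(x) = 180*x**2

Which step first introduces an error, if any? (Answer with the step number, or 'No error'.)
Step 4

Step 4 is incorrect due to a wrong exponent.
The step shows: 60*x**3
The correct value should be: 60*x**2

Explanation: The exponent 2 on x was incorrectly written as 3: the term 60*x**2 was incorrectly written as 60*x**3
The later steps are derived from this incorrect expression, so the error originates in Step 4.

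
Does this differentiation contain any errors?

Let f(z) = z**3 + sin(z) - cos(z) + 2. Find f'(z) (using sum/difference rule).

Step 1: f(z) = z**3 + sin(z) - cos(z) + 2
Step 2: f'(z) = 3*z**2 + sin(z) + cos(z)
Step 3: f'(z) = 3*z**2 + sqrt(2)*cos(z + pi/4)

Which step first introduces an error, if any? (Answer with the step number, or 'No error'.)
Step 3

Step 3 is incorrect due to a wrong trig function.
The step shows: 3*z**2 + sqrt(2)*cos(z + pi/4)
The correct value should be: 3*z**2 + sqrt(2)*sin(z + pi/4)

Explanation: sin(z + pi/4) was incorrectly written as cos(z + pi/4): the term sqrt(2)*sin(z + pi/4) was incorrectly written as sqrt(2)*cos(z + pi/4)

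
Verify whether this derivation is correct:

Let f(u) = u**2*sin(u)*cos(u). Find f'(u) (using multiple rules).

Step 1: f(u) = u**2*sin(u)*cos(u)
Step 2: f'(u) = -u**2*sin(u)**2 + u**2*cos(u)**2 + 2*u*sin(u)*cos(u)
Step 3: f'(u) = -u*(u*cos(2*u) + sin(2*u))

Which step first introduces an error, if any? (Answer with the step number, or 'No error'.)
Step 3

Step 3 is incorrect due to a sign flip.
The step shows: -u*(u*cos(2*u) + sin(2*u))
The correct value should be: u*(u*cos(2*u) + sin(2*u))

Explanation: The sign of the whole expression was flipped: the term u*(u*cos(2*u) + sin(2*u)) was incorrectly written as -u*(u*cos(2*u) + sin(2*u))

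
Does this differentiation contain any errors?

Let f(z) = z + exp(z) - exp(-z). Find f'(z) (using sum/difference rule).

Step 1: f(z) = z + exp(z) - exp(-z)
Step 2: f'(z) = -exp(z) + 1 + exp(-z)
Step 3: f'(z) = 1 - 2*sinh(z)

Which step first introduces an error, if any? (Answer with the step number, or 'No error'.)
Step 2

Step 2 is incorrect due to a sign flip.
The step shows: -exp(z) + 1 + exp(-z)
The correct value should be: exp(z) + 1 + exp(-z)

Explanation: The sign of one term was flipped: the term exp(z) was incorrectly written as -exp(z)
The later steps are derived from this incorrect expression, so the error originates in Step 2.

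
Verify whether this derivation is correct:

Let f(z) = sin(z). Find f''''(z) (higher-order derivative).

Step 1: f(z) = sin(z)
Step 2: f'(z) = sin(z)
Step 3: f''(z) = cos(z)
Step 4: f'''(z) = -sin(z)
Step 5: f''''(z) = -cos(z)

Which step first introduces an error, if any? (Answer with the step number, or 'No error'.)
Step 2

Step 2 is incorrect due to a wrong trig function.
The step shows: sin(z)
The correct value should be: cos(z)

Explanation: cos(z) was incorrectly written as sin(z): the term cos(z) was incorrectly written as sin(z)
The later steps are derived from this incorrect expression, so the error originates in Step 2.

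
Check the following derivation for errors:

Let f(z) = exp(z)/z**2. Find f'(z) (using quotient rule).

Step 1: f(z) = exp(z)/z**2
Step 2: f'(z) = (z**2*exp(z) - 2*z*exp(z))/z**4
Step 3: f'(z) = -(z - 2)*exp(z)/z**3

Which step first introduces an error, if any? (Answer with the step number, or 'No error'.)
Step 3

Step 3 is incorrect due to a sign flip.
The step shows: -(z - 2)*exp(z)/z**3
The correct value should be: (z - 2)*exp(z)/z**3

Explanation: The sign of the whole expression was flipped: the term (z - 2)*exp(z)/z**3 was incorrectly written as -(z - 2)*exp(z)/z**3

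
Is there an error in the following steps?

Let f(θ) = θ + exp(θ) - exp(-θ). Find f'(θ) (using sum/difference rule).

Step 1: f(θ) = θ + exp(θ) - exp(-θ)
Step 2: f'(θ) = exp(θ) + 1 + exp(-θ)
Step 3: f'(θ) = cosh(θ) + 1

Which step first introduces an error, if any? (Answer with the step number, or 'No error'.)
Step 3

Step 3 is incorrect due to a wrong coefficient.
The step shows: cosh(θ) + 1
The correct value should be: 2*cosh(θ) + 1

Explanation: The coefficient 2 was incorrectly written as 1: the term 2*cosh(θ) was incorrectly written as cosh(θ)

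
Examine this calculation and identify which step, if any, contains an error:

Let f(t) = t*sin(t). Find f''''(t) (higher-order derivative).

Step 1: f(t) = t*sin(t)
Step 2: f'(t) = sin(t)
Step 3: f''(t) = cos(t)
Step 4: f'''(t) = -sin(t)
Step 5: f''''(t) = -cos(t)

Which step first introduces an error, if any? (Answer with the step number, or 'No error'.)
Step 2

Step 2 is incorrect due to a dropped term.
The step shows: sin(t)
The correct value should be: t*cos(t) + sin(t)

Explanation: A term was dropped: the term t*cos(t) was incorrectly omitted
The later steps are derived from this incorrect expression, so the error originates in Step 2.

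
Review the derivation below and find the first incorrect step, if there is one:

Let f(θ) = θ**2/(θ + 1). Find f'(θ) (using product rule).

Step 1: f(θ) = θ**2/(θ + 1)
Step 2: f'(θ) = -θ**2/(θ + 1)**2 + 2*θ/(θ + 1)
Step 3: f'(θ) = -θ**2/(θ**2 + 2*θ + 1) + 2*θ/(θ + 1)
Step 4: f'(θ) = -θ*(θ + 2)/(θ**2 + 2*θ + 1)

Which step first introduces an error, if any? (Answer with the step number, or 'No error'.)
Step 4

Step 4 is incorrect due to a sign flip.
The step shows: -θ*(θ + 2)/(θ**2 + 2*θ + 1)
The correct value should be: θ*(θ + 2)/(θ**2 + 2*θ + 1)

Explanation: The sign of the whole expression was flipped: the term θ*(θ + 2)/(θ**2 + 2*θ + 1) was incorrectly written as -θ*(θ + 2)/(θ**2 + 2*θ + 1)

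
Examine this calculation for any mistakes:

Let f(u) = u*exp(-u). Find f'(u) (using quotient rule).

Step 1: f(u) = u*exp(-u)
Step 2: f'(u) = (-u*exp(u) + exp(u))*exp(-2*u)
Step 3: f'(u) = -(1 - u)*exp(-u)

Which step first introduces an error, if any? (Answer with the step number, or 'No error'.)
Step 3

Step 3 is incorrect due to a sign flip.
The step shows: -(1 - u)*exp(-u)
The correct value should be: (1 - u)*exp(-u)

Explanation: The sign of the whole expression was flipped: the term (1 - u)*exp(-u) was incorrectly written as -(1 - u)*exp(-u)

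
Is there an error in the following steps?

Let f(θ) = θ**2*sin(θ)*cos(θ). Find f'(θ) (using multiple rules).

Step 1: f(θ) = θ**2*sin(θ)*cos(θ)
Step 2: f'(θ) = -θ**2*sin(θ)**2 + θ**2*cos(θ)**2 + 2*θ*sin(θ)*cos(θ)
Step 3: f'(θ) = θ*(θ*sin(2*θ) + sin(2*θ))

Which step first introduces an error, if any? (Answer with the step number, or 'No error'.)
Step 3

Step 3 is incorrect due to a wrong trig function.
The step shows: θ*(θ*sin(2*θ) + sin(2*θ))
The correct value should be: θ*(θ*cos(2*θ) + sin(2*θ))

Explanation: cos(2*θ) was incorrectly written as sin(2*θ): the term θ*(θ*cos(2*θ) + sin(2*θ)) was incorrectly written as θ*(θ*sin(2*θ) + sin(2*θ))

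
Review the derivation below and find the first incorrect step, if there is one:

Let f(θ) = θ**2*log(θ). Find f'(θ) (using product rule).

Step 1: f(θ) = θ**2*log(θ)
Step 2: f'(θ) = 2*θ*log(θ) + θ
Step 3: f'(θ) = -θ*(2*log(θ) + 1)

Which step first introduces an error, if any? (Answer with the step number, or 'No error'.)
Step 3

Step 3 is incorrect due to a sign flip.
The step shows: -θ*(2*log(θ) + 1)
The correct value should be: θ*(2*log(θ) + 1)

Explanation: The sign of the whole expression was flipped: the term θ*(2*log(θ) + 1) was incorrectly written as -θ*(2*log(θ) + 1)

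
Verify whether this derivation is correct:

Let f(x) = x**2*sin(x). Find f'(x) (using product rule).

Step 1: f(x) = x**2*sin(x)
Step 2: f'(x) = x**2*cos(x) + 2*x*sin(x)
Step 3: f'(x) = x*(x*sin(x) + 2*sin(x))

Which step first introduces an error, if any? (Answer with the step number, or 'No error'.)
Step 3

Step 3 is incorrect due to a wrong trig function.
The step shows: x*(x*sin(x) + 2*sin(x))
The correct value should be: x*(x*cos(x) + 2*sin(x))

Explanation: cos(x) was incorrectly written as sin(x): the term x*(x*cos(x) + 2*sin(x)) was incorrectly written as x*(x*sin(x) + 2*sin(x))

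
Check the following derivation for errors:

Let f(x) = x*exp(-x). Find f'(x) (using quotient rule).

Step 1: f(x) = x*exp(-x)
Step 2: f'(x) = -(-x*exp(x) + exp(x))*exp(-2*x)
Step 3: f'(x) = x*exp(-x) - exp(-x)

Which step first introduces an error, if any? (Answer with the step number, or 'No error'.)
Step 2

Step 2 is incorrect due to a sign flip.
The step shows: -(-x*exp(x) + exp(x))*exp(-2*x)
The correct value should be: (-x*exp(x) + exp(x))*exp(-2*x)

Explanation: The sign of the whole expression was flipped: the term (-x*exp(x) + exp(x))*exp(-2*x) was incorrectly written as -(-x*exp(x) + exp(x))*exp(-2*x)
The later steps are derived from this incorrect expression, so the error originates in Step 2.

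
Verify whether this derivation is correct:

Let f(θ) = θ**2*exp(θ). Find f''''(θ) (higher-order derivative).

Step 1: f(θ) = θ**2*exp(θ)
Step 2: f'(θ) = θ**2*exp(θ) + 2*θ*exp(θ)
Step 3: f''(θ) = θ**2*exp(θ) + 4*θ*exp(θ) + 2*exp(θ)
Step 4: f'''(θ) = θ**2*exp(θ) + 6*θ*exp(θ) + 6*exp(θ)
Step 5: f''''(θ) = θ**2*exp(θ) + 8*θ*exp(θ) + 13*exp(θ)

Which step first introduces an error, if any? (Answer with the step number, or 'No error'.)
Step 5

Step 5 is incorrect due to a wrong coefficient.
The step shows: θ**2*exp(θ) + 8*θ*exp(θ) + 13*exp(θ)
The correct value should be: θ**2*exp(θ) + 8*θ*exp(θ) + 12*exp(θ)

Explanation: The coefficient 12 was incorrectly written as 13: the term 12*exp(θ) was incorrectly written as 13*exp(θ)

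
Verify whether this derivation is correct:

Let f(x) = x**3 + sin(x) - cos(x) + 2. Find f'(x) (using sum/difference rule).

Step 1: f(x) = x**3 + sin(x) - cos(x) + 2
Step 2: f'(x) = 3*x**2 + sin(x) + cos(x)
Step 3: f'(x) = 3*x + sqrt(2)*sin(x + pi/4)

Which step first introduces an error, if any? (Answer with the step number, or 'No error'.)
Step 3

Step 3 is incorrect due to a wrong exponent.
The step shows: 3*x + sqrt(2)*sin(x + pi/4)
The correct value should be: 3*x**2 + sqrt(2)*sin(x + pi/4)

Explanation: The exponent 2 on x was incorrectly written as 1: the term 3*x**2 was incorrectly written as 3*x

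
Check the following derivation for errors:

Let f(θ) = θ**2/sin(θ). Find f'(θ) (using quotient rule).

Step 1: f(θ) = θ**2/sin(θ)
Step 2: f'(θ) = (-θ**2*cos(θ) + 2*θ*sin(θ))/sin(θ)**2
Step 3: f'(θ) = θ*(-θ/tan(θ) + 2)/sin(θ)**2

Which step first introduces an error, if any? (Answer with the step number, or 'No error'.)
Step 3

Step 3 is incorrect due to a wrong exponent.
The step shows: θ*(-θ/tan(θ) + 2)/sin(θ)**2
The correct value should be: θ*(-θ/tan(θ) + 2)/sin(θ)

Explanation: The exponent -1 on sin(θ) was incorrectly written as -2: the term θ*(-θ/tan(θ) + 2)/sin(θ) was incorrectly written as θ*(-θ/tan(θ) + 2)/sin(θ)**2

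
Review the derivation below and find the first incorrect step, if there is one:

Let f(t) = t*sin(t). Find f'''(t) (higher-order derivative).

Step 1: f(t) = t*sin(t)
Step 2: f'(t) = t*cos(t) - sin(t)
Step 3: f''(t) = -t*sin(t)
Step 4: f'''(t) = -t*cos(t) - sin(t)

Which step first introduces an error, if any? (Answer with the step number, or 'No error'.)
Step 2

Step 2 is incorrect due to a sign flip.
The step shows: t*cos(t) - sin(t)
The correct value should be: t*cos(t) + sin(t)

Explanation: The sign of one term was flipped: the term sin(t) was incorrectly written as -sin(t)
The later steps are derived from this incorrect expression, so the error originates in Step 2.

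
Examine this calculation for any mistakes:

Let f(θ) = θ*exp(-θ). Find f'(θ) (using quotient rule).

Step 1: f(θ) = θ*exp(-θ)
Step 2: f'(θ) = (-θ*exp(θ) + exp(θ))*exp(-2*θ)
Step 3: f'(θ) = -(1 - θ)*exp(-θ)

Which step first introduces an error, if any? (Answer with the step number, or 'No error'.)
Step 3

Step 3 is incorrect due to a sign flip.
The step shows: -(1 - θ)*exp(-θ)
The correct value should be: (1 - θ)*exp(-θ)

Explanation: The sign of the whole expression was flipped: the term (1 - θ)*exp(-θ) was incorrectly written as -(1 - θ)*exp(-θ)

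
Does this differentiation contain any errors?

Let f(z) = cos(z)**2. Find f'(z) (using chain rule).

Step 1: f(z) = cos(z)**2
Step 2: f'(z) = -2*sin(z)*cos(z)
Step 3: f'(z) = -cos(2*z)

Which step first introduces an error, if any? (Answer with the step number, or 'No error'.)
Step 3

Step 3 is incorrect due to a wrong trig function.
The step shows: -cos(2*z)
The correct value should be: -sin(2*z)

Explanation: sin(2*z) was incorrectly written as cos(2*z): the term -sin(2*z) was incorrectly written as -cos(2*z)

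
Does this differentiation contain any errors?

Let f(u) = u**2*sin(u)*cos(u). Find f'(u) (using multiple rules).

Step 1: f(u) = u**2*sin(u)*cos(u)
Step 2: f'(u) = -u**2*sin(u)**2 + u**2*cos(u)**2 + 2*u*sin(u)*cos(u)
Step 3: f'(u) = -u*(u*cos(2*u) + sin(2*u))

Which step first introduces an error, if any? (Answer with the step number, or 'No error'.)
Step 3

Step 3 is incorrect due to a sign flip.
The step shows: -u*(u*cos(2*u) + sin(2*u))
The correct value should be: u*(u*cos(2*u) + sin(2*u))

Explanation: The sign of the whole expression was flipped: the term u*(u*cos(2*u) + sin(2*u)) was incorrectly written as -u*(u*cos(2*u) + sin(2*u))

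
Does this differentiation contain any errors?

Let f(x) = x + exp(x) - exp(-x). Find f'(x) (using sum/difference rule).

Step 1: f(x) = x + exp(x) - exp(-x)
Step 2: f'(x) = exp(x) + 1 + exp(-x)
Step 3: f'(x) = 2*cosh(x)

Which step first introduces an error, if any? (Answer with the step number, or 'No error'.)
Step 3

Step 3 is incorrect due to a dropped term.
The step shows: 2*cosh(x)
The correct value should be: 2*cosh(x) + 1

Explanation: A term was dropped: the term 1 was incorrectly omitted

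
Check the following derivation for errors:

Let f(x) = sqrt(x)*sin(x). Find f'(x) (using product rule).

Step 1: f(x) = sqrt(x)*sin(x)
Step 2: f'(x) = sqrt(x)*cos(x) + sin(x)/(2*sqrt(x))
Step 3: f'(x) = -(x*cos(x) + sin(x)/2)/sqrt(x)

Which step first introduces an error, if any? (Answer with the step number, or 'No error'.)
Step 3

Step 3 is incorrect due to a sign flip.
The step shows: -(x*cos(x) + sin(x)/2)/sqrt(x)
The correct value should be: (x*cos(x) + sin(x)/2)/sqrt(x)

Explanation: The sign of the whole expression was flipped: the term (x*cos(x) + sin(x)/2)/sqrt(x) was incorrectly written as -(x*cos(x) + sin(x)/2)/sqrt(x)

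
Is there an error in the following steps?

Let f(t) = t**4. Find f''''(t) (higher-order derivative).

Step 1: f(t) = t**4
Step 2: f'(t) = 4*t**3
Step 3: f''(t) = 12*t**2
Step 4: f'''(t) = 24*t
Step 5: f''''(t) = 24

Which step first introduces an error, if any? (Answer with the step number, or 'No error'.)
No error

All steps in this derivation are correct.
The final answer f''''(t) = 24 is valid.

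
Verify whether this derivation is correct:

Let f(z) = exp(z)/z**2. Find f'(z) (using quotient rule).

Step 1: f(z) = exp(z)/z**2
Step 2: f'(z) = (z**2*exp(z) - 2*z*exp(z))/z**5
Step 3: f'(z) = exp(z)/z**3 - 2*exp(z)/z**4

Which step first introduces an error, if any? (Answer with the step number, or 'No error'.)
Step 2

Step 2 is incorrect due to a wrong exponent.
The step shows: (z**2*exp(z) - 2*z*exp(z))/z**5
The correct value should be: (z**2*exp(z) - 2*z*exp(z))/z**4

Explanation: The exponent -4 on z was incorrectly written as -5: the term (z**2*exp(z) - 2*z*exp(z))/z**4 was incorrectly written as (z**2*exp(z) - 2*z*exp(z))/z**5
The later steps are derived from this incorrect expression, so the error originates in Step 2.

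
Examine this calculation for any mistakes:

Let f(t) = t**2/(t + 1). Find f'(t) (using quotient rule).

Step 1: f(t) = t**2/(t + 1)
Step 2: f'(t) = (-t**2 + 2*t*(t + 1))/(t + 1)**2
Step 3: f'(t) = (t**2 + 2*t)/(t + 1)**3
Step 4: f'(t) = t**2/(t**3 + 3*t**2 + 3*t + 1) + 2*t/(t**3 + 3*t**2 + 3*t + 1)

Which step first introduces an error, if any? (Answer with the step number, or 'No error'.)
Step 3

Step 3 is incorrect due to a wrong exponent.
The step shows: (t**2 + 2*t)/(t + 1)**3
The correct value should be: (t**2 + 2*t)/(t + 1)**2

Explanation: The exponent -2 on t + 1 was incorrectly written as -3: the term (t**2 + 2*t)/(t + 1)**2 was incorrectly written as (t**2 + 2*t)/(t + 1)**3
The later steps are derived from this incorrect expression, so the error originates in Step 3.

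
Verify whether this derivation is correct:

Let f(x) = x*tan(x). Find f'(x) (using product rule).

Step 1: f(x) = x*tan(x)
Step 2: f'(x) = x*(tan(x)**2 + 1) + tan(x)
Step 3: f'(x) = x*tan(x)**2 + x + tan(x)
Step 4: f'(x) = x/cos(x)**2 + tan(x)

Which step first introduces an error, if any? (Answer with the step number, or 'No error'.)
No error

All steps in this derivation are correct.
The final answer f'(x) = x/cos(x)**2 + tan(x) is valid.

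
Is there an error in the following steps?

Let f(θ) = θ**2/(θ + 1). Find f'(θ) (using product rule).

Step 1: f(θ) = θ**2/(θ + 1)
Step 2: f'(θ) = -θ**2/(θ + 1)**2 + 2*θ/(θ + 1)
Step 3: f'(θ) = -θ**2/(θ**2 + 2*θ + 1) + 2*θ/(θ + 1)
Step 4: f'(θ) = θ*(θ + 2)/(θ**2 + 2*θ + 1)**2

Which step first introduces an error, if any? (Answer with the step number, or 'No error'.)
Step 4

Step 4 is incorrect due to a wrong exponent.
The step shows: θ*(θ + 2)/(θ**2 + 2*θ + 1)**2
The correct value should be: θ*(θ + 2)/(θ**2 + 2*θ + 1)

Explanation: The exponent -1 on θ**2 + 2*θ + 1 was incorrectly written as -2: the term θ*(θ + 2)/(θ**2 + 2*θ + 1) was incorrectly written as θ*(θ + 2)/(θ**2 + 2*θ + 1)**2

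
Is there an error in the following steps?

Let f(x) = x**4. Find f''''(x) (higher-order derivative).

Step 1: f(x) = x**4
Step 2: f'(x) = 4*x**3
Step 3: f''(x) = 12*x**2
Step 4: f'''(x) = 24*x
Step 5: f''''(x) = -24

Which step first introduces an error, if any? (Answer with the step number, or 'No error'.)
Step 5

Step 5 is incorrect due to a sign flip.
The step shows: -24
The correct value should be: 24

Explanation: The sign of the whole expression was flipped: the term 24 was incorrectly written as -24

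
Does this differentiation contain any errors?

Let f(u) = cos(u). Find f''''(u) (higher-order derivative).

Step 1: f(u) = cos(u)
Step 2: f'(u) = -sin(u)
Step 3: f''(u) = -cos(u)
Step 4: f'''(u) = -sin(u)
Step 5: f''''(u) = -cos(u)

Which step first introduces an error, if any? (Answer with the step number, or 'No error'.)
Step 4

Step 4 is incorrect due to a sign flip.
The step shows: -sin(u)
The correct value should be: sin(u)

Explanation: The sign of the whole expression was flipped: the term sin(u) was incorrectly written as -sin(u)
The later steps are derived from this incorrect expression, so the error originates in Step 4.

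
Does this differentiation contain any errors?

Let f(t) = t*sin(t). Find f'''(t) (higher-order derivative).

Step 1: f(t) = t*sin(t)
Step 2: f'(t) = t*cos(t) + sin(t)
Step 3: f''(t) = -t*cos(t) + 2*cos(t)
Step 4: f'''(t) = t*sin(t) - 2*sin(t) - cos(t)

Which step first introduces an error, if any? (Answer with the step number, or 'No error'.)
Step 3

Step 3 is incorrect due to a wrong trig function.
The step shows: -t*cos(t) + 2*cos(t)
The correct value should be: -t*sin(t) + 2*cos(t)

Explanation: sin(t) was incorrectly written as cos(t): the term -t*sin(t) was incorrectly written as -t*cos(t)
The later steps are derived from this incorrect expression, so the error originates in Step 3.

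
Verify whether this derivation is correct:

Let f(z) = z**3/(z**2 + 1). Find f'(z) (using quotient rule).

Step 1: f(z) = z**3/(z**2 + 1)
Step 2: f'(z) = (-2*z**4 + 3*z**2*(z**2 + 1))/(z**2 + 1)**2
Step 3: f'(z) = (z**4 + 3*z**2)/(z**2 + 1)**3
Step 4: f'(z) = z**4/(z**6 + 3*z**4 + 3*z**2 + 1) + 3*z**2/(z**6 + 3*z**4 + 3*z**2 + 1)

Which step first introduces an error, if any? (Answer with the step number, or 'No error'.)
Step 3

Step 3 is incorrect due to a wrong exponent.
The step shows: (z**4 + 3*z**2)/(z**2 + 1)**3
The correct value should be: (z**4 + 3*z**2)/(z**2 + 1)**2

Explanation: The exponent -2 on z**2 + 1 was incorrectly written as -3: the term (z**4 + 3*z**2)/(z**2 + 1)**2 was incorrectly written as (z**4 + 3*z**2)/(z**2 + 1)**3
The later steps are derived from this incorrect expression, so the error originates in Step 3.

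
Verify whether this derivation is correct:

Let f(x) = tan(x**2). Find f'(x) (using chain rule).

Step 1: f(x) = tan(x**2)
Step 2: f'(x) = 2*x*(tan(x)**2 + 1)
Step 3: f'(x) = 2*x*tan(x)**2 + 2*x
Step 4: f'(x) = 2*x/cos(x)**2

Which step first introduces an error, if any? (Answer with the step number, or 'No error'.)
Step 2

Step 2 is incorrect due to a wrong exponent.
The step shows: 2*x*(tan(x)**2 + 1)
The correct value should be: 2*x*(tan(x**2)**2 + 1)

Explanation: The exponent 2 on x was incorrectly written as 1: the term 2*x*(tan(x**2)**2 + 1) was incorrectly written as 2*x*(tan(x)**2 + 1)
The later steps are derived from this incorrect expression, so the error originates in Step 2.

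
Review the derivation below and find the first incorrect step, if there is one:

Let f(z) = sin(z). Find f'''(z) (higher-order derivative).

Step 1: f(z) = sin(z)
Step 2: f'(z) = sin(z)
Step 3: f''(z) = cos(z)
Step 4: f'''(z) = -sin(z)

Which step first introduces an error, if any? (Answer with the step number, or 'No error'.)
Step 2

Step 2 is incorrect due to a wrong trig function.
The step shows: sin(z)
The correct value should be: cos(z)

Explanation: cos(z) was incorrectly written as sin(z): the term cos(z) was incorrectly written as sin(z)
The later steps are derived from this incorrect expression, so the error originates in Step 2.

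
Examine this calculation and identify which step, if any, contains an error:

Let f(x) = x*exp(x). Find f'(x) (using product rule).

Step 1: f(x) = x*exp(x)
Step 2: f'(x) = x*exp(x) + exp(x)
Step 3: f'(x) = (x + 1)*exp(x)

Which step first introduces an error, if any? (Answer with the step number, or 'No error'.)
No error

All steps in this derivation are correct.
The final answer f'(x) = (x + 1)*exp(x) is valid.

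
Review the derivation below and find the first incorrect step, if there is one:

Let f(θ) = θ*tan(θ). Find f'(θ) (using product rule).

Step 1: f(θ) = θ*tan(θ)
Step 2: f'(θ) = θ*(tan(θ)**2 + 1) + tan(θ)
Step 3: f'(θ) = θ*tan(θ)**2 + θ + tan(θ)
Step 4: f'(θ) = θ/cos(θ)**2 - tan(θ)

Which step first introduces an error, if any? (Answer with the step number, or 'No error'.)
Step 4

Step 4 is incorrect due to a sign flip.
The step shows: θ/cos(θ)**2 - tan(θ)
The correct value should be: θ/cos(θ)**2 + tan(θ)

Explanation: The sign of one term was flipped: the term tan(θ) was incorrectly written as -tan(θ)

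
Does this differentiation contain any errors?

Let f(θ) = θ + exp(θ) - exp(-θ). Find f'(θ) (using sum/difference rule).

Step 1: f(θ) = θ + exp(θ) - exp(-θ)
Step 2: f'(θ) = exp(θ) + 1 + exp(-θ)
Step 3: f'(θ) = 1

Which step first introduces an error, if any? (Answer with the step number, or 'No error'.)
Step 3

Step 3 is incorrect due to a dropped term.
The step shows: 1
The correct value should be: 2*cosh(θ) + 1

Explanation: A term was dropped: the term 2*cosh(θ) was incorrectly omitted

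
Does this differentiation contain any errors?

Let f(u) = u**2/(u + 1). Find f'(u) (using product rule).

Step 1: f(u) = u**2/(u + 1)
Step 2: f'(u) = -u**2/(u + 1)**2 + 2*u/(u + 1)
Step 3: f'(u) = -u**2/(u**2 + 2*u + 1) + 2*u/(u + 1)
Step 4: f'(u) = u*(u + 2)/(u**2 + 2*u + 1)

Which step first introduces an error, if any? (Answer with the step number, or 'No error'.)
No error

All steps in this derivation are correct.
The final answer f'(u) = u*(u + 2)/(u**2 + 2*u + 1) is valid.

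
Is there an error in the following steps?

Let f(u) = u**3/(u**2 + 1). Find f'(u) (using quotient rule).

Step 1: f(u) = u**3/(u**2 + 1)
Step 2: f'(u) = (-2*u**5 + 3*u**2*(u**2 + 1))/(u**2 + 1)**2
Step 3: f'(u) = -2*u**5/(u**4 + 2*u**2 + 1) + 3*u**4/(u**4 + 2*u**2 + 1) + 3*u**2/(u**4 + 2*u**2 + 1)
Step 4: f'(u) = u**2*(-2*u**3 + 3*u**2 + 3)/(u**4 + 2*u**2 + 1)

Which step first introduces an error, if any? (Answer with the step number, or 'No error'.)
Step 2

Step 2 is incorrect due to a wrong exponent.
The step shows: (-2*u**5 + 3*u**2*(u**2 + 1))/(u**2 + 1)**2
The correct value should be: (-2*u**4 + 3*u**2*(u**2 + 1))/(u**2 + 1)**2

Explanation: The exponent 4 on u was incorrectly written as 5: the term (-2*u**4 + 3*u**2*(u**2 + 1))/(u**2 + 1)**2 was incorrectly written as (-2*u**5 + 3*u**2*(u**2 + 1))/(u**2 + 1)**2
The later steps are derived from this incorrect expression, so the error originates in Step 2.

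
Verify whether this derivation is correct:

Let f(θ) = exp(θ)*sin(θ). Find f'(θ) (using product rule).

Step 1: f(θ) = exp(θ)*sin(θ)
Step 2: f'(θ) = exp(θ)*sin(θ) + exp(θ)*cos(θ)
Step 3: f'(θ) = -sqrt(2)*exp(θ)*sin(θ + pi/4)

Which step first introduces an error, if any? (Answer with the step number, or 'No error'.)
Step 3

Step 3 is incorrect due to a sign flip.
The step shows: -sqrt(2)*exp(θ)*sin(θ + pi/4)
The correct value should be: sqrt(2)*exp(θ)*sin(θ + pi/4)

Explanation: The sign of the whole expression was flipped: the term sqrt(2)*exp(θ)*sin(θ + pi/4) was incorrectly written as -sqrt(2)*exp(θ)*sin(θ + pi/4)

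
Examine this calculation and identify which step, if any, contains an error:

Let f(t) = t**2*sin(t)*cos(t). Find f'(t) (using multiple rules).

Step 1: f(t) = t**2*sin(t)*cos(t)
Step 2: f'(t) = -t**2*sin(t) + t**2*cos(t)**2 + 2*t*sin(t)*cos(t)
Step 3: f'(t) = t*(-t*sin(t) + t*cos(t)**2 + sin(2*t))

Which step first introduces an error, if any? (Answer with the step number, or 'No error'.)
Step 2

Step 2 is incorrect due to a wrong exponent.
The step shows: -t**2*sin(t) + t**2*cos(t)**2 + 2*t*sin(t)*cos(t)
The correct value should be: -t**2*sin(t)**2 + t**2*cos(t)**2 + 2*t*sin(t)*cos(t)

Explanation: The exponent 2 on sin(t) was incorrectly written as 1: the term -t**2*sin(t)**2 was incorrectly written as -t**2*sin(t)
The later steps are derived from this incorrect expression, so the error originates in Step 2.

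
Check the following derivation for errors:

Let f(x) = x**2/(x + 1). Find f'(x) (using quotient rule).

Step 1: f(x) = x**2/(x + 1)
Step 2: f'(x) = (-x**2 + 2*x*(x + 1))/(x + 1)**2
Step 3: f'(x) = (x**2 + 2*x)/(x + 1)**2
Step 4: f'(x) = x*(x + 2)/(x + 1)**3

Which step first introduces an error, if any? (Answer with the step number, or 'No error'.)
Step 4

Step 4 is incorrect due to a wrong exponent.
The step shows: x*(x + 2)/(x + 1)**3
The correct value should be: x*(x + 2)/(x + 1)**2

Explanation: The exponent -2 on x + 1 was incorrectly written as -3: the term x*(x + 2)/(x + 1)**2 was incorrectly written as x*(x + 2)/(x + 1)**3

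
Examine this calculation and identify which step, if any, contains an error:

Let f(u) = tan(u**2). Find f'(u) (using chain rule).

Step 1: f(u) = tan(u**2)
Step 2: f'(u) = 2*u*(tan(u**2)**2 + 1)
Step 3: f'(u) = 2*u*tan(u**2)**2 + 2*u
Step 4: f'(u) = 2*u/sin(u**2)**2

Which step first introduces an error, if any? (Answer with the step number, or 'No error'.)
Step 4

Step 4 is incorrect due to a wrong trig function.
The step shows: 2*u/sin(u**2)**2
The correct value should be: 2*u/cos(u**2)**2

Explanation: cos(u**2) was incorrectly written as sin(u**2): the term 2*u/cos(u**2)**2 was incorrectly written as 2*u/sin(u**2)**2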